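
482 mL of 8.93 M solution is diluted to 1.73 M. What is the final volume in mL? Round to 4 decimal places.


Dilution: M1*V1 = M2*V2, solve for V2.
V2 = M1*V1 / M2
V2 = 8.93 * 482 / 1.73
V2 = 4304.26 / 1.73
V2 = 2488.01156069 mL, rounded to 4 dp:

2488.0116 mL


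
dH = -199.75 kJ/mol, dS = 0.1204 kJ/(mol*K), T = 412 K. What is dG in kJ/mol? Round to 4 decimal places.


Gibbs: dG = dH - T*dS (consistent units, dS already in kJ/(mol*K)).
T*dS = 412 * 0.1204 = 49.6048
dG = -199.75 - (49.6048)
dG = -249.3548 kJ/mol, rounded to 4 dp:

-249.3548 kJ/mol


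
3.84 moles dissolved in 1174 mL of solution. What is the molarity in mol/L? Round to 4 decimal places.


Convert volume to liters: V_L = V_mL / 1000.
V_L = 1174 / 1000 = 1.174 L
M = n / V_L = 3.84 / 1.174
M = 3.27086882 mol/L, rounded to 4 dp:

3.2709 mol/L


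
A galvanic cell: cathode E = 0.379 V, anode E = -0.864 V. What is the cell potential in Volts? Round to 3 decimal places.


Standard cell potential: E_cell = E_cathode - E_anode.
E_cell = 0.379 - (-0.864)
E_cell = 1.243 V, rounded to 3 dp:

1.243 V


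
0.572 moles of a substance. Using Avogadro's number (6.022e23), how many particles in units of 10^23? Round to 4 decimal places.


N = n * NA, then divide by 1e23 for the requested units.
N / 1e23 = n * 6.022
N / 1e23 = 0.572 * 6.022
N / 1e23 = 3.444584, rounded to 4 dp:

3.4446


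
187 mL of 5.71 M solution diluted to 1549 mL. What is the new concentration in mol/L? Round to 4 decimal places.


Dilution: M1*V1 = M2*V2, solve for M2.
M2 = M1*V1 / V2
M2 = 5.71 * 187 / 1549
M2 = 1067.77 / 1549
M2 = 0.6893286 mol/L, rounded to 4 dp:

0.6893 mol/L


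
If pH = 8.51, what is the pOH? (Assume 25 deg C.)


At 25 deg C, pH + pOH = 14.
pOH = 14 - pH = 14 - 8.51
pOH = 5.49:

5.49


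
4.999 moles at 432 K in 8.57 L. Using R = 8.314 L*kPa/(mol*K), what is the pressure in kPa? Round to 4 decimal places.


PV = nRT, solve for P = nRT / V.
nRT = 4.999 * 8.314 * 432 = 17954.6484
P = 17954.6484 / 8.57
P = 2095.05815636 kPa, rounded to 4 dp:

2095.0582 kPa


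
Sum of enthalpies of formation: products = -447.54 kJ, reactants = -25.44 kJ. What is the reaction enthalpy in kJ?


dH_rxn = sum(dH_f products) - sum(dH_f reactants)
dH_rxn = -447.54 - (-25.44)
dH_rxn = -422.1 kJ:

-422.10 kJ


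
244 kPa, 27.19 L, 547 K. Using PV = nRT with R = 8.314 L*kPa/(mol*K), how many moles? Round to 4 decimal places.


PV = nRT, solve for n = PV / (RT).
PV = 244 * 27.19 = 6634.36
RT = 8.314 * 547 = 4547.758
n = 6634.36 / 4547.758
n = 1.45881993 mol, rounded to 4 dp:

1.4588 mol


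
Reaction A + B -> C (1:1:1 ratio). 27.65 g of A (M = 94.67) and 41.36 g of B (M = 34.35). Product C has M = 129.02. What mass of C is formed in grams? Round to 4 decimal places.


Find moles of each reactant; the smaller value is the limiting reagent in a 1:1:1 reaction, so moles_C equals moles of the limiter.
n_A = mass_A / M_A = 27.65 / 94.67 = 0.292067 mol
n_B = mass_B / M_B = 41.36 / 34.35 = 1.204076 mol
Limiting reagent: A (smaller), n_limiting = 0.292067 mol
mass_C = n_limiting * M_C = 0.292067 * 129.02
mass_C = 37.68248434 g, rounded to 4 dp:

37.6825 g


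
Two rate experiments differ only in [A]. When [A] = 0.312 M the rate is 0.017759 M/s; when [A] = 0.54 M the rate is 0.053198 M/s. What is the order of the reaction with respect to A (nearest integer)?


Rate is proportional to [A]^n, so rate2/rate1 = ([A]2/[A]1)^n. Take logs to solve for n.
rate2/rate1 = 0.053198 / 0.017759 = 2.9956
[A]2/[A]1 = 0.54 / 0.312 = 1.7308
n = ln(2.9956) / ln(1.7308) = 2.0
Nearest integer order:

2


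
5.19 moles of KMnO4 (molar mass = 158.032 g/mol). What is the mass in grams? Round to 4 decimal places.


mass = n * M
mass = 5.19 * 158.032
mass = 820.18608 g, rounded to 4 dp:

820.1861 g


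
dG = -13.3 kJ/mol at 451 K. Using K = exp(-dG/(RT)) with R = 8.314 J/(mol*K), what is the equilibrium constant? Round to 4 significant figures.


dG is in kJ/mol; multiply by 1000 to match R in J/(mol*K).
RT = 8.314 * 451 = 3749.614 J/mol
exponent = -dG*1000 / (RT) = -(-13.3*1000) / 3749.614 = 3.54703177
K = exp(3.54703177)
K = 34.710137, rounded to 4 significant figures:

34.71


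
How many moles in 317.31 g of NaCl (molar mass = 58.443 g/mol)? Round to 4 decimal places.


n = mass / M
n = 317.31 / 58.443
n = 5.42939274 mol, rounded to 4 dp:

5.4294 mol


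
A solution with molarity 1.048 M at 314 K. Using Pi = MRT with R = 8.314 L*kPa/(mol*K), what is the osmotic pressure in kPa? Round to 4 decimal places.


Osmotic pressure (van't Hoff): Pi = M*R*T.
RT = 8.314 * 314 = 2610.596
Pi = 1.048 * 2610.596
Pi = 2735.904608 kPa, rounded to 4 dp:

2735.9046 kPa


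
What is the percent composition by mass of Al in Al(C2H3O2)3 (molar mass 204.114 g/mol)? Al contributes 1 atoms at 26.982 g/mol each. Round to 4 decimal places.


pct = 100 * (n_elem * M_elem) / M_total
mass_contribution = 1 * 26.982 = 26.982 g/mol
pct = 100 * 26.982 / 204.114
pct = 13.21908345 %, rounded to 4 dp:

13.2191 %


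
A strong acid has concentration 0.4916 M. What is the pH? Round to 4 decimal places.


A strong acid dissociates completely, so [H+] equals the given concentration.
pH = -log10([H+]) = -log10(0.4916)
pH = 0.30838813, rounded to 4 dp:

0.3084


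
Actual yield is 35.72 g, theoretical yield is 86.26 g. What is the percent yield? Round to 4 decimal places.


% yield = 100 * actual / theoretical
% yield = 100 * 35.72 / 86.26
% yield = 41.40969163 %, rounded to 4 dp:

41.4097 %


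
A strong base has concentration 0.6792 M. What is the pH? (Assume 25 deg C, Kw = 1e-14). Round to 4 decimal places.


A strong base dissociates completely, so [OH-] equals the given concentration.
pOH = -log10([OH-]) = -log10(0.6792) = 0.168002
pH = 14 - pOH = 14 - 0.168002
pH = 13.831998, rounded to 4 dp:

13.8320


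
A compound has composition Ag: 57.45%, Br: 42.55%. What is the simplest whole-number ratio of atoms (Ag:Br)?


Assume 100 g of compound, divide each mass% by atomic mass to get moles, then normalize by the smallest to get a raw atom ratio.
Moles per 100 g: Ag: 57.45/107.868 = 0.5326, Br: 42.55/79.904 = 0.5325
Raw ratio (divide by min = 0.5325): Ag: 1.0, Br: 1.0
Multiply by 1 to clear fractions: Ag: 1.0 ~= 1, Br: 1.0 ~= 1
Reduce by GCD to get the simplest whole-number ratio:

1:1


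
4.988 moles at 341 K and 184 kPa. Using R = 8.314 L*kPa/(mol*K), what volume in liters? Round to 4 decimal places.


PV = nRT, solve for V = nRT / P.
nRT = 4.988 * 8.314 * 341 = 14141.3491
V = 14141.3491 / 184
V = 76.85515815 L, rounded to 4 dp:

76.8552 L


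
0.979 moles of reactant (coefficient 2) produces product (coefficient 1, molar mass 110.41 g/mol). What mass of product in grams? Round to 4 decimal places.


Use the coefficient ratio to convert reactant moles to product moles, then multiply by the product's molar mass.
moles_P = moles_R * (coeff_P / coeff_R) = 0.979 * (1/2) = 0.4895
mass_P = moles_P * M_P = 0.4895 * 110.41
mass_P = 54.045695 g, rounded to 4 dp:

54.0457 g


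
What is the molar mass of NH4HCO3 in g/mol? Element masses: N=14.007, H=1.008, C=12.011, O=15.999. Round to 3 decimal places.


M = sum(count * atomic_mass) over atoms.
M = 1*14.007 + 5*1.008 + 1*12.011 + 3*15.999
M = 14.007 + 5.04 + 12.011 + 47.997
M = 79.055 g/mol, rounded to 3 dp:

79.055 g/mol


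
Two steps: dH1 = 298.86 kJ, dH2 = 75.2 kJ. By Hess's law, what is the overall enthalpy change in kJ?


Hess's law: enthalpy is a state function, so add the step enthalpies.
dH_total = dH1 + dH2 = 298.86 + (75.2)
dH_total = 374.06 kJ:

374.06 kJ


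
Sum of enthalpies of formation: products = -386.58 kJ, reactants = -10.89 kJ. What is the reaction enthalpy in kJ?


dH_rxn = sum(dH_f products) - sum(dH_f reactants)
dH_rxn = -386.58 - (-10.89)
dH_rxn = -375.69 kJ:

-375.69 kJ


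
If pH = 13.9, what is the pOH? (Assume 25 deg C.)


At 25 deg C, pH + pOH = 14.
pOH = 14 - pH = 14 - 13.9
pOH = 0.1:

0.10


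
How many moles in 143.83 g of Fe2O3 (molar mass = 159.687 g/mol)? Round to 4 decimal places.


n = mass / M
n = 143.83 / 159.687
n = 0.90069949 mol, rounded to 4 dp:

0.9007 mol


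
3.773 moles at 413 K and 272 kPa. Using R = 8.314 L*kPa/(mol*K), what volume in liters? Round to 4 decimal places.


PV = nRT, solve for V = nRT / P.
nRT = 3.773 * 8.314 * 413 = 12955.2822
V = 12955.2822 / 272
V = 47.62971397 L, rounded to 4 dp:

47.6297 L


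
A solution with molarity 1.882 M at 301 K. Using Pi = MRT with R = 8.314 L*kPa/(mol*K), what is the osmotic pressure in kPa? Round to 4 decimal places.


Osmotic pressure (van't Hoff): Pi = M*R*T.
RT = 8.314 * 301 = 2502.514
Pi = 1.882 * 2502.514
Pi = 4709.731348 kPa, rounded to 4 dp:

4709.7313 kPa


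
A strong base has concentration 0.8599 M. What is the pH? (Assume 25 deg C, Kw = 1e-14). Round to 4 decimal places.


A strong base dissociates completely, so [OH-] equals the given concentration.
pOH = -log10([OH-]) = -log10(0.8599) = 0.065552
pH = 14 - pOH = 14 - 0.065552
pH = 13.934448, rounded to 4 dp:

13.9344


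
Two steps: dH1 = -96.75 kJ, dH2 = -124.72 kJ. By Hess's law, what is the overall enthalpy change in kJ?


Hess's law: enthalpy is a state function, so add the step enthalpies.
dH_total = dH1 + dH2 = -96.75 + (-124.72)
dH_total = -221.47 kJ:

-221.47 kJ


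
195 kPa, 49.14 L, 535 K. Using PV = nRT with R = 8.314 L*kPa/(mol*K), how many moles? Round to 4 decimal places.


PV = nRT, solve for n = PV / (RT).
PV = 195 * 49.14 = 9582.3
RT = 8.314 * 535 = 4447.99
n = 9582.3 / 4447.99
n = 2.15429891 mol, rounded to 4 dp:

2.1543 mol


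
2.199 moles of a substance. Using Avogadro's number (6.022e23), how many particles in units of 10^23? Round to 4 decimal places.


N = n * NA, then divide by 1e23 for the requested units.
N / 1e23 = n * 6.022
N / 1e23 = 2.199 * 6.022
N / 1e23 = 13.242378, rounded to 4 dp:

13.2424


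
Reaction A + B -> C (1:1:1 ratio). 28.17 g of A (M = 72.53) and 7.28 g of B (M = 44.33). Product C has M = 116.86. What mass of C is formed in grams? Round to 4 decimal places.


Find moles of each reactant; the smaller value is the limiting reagent in a 1:1:1 reaction, so moles_C equals moles of the limiter.
n_A = mass_A / M_A = 28.17 / 72.53 = 0.388391 mol
n_B = mass_B / M_B = 7.28 / 44.33 = 0.164223 mol
Limiting reagent: B (smaller), n_limiting = 0.164223 mol
mass_C = n_limiting * M_C = 0.164223 * 116.86
mass_C = 19.19109978 g, rounded to 4 dp:

19.1911 g


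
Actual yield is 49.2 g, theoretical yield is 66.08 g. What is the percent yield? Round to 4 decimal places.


% yield = 100 * actual / theoretical
% yield = 100 * 49.2 / 66.08
% yield = 74.45520581 %, rounded to 4 dp:

74.4552 %


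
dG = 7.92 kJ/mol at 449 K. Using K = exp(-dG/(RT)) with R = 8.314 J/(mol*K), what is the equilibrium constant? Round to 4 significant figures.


dG is in kJ/mol; multiply by 1000 to match R in J/(mol*K).
RT = 8.314 * 449 = 3732.986 J/mol
exponent = -dG*1000 / (RT) = -(7.92*1000) / 3732.986 = -2.12162596
K = exp(-2.12162596)
K = 0.11983662, rounded to 4 significant figures:

0.1198


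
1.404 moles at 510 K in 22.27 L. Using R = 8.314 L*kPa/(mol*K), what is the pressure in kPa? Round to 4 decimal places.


PV = nRT, solve for P = nRT / V.
nRT = 1.404 * 8.314 * 510 = 5953.1566
P = 5953.1566 / 22.27
P = 267.31731477 kPa, rounded to 4 dp:

267.3173 kPa


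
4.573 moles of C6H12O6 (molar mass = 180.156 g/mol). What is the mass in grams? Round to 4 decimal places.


mass = n * M
mass = 4.573 * 180.156
mass = 823.853388 g, rounded to 4 dp:

823.8534 g


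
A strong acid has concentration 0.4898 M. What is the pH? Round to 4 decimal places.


A strong acid dissociates completely, so [H+] equals the given concentration.
pH = -log10([H+]) = -log10(0.4898)
pH = 0.30998122, rounded to 4 dp:

0.3100


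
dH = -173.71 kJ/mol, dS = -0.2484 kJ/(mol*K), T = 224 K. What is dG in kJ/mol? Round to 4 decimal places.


Gibbs: dG = dH - T*dS (consistent units, dS already in kJ/(mol*K)).
T*dS = 224 * -0.2484 = -55.6416
dG = -173.71 - (-55.6416)
dG = -118.0684 kJ/mol, rounded to 4 dp:

-118.0684 kJ/mol


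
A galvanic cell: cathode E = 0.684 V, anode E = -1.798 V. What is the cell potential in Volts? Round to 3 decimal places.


Standard cell potential: E_cell = E_cathode - E_anode.
E_cell = 0.684 - (-1.798)
E_cell = 2.482 V, rounded to 3 dp:

2.482 V


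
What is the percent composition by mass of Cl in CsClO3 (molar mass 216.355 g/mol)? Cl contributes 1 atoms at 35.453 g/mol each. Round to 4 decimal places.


pct = 100 * (n_elem * M_elem) / M_total
mass_contribution = 1 * 35.453 = 35.453 g/mol
pct = 100 * 35.453 / 216.355
pct = 16.38649442 %, rounded to 4 dp:

16.3865 %


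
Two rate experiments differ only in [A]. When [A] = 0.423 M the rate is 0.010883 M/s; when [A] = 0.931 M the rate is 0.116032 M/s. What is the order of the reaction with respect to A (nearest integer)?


Rate is proportional to [A]^n, so rate2/rate1 = ([A]2/[A]1)^n. Take logs to solve for n.
rate2/rate1 = 0.116032 / 0.010883 = 10.6618
[A]2/[A]1 = 0.931 / 0.423 = 2.2009
n = ln(10.6618) / ln(2.2009) = 3.0
Nearest integer order:

3


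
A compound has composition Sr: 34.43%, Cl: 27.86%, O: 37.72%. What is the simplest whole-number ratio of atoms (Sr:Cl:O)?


Assume 100 g of compound, divide each mass% by atomic mass to get moles, then normalize by the smallest to get a raw atom ratio.
Moles per 100 g: Sr: 34.43/87.62 = 0.3929, Cl: 27.86/35.453 = 0.7858, O: 37.72/15.999 = 2.3576
Raw ratio (divide by min = 0.3929): Sr: 1.0, Cl: 2.0, O: 6.0
Multiply by 1 to clear fractions: Sr: 1.0 ~= 1, Cl: 2.0 ~= 2, O: 6.0 ~= 6
Reduce by GCD to get the simplest whole-number ratio:

1:2:6


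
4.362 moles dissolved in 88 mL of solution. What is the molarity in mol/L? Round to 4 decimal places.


Convert volume to liters: V_L = V_mL / 1000.
V_L = 88 / 1000 = 0.088 L
M = n / V_L = 4.362 / 0.088
M = 49.56818182 mol/L, rounded to 4 dp:

49.5682 mol/L


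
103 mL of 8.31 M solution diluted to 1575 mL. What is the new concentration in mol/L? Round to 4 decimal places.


Dilution: M1*V1 = M2*V2, solve for M2.
M2 = M1*V1 / V2
M2 = 8.31 * 103 / 1575
M2 = 855.93 / 1575
M2 = 0.54344762 mol/L, rounded to 4 dp:

0.5434 mol/L


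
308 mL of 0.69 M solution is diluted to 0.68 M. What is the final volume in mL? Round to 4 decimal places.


Dilution: M1*V1 = M2*V2, solve for V2.
V2 = M1*V1 / M2
V2 = 0.69 * 308 / 0.68
V2 = 212.52 / 0.68
V2 = 312.52941176 mL, rounded to 4 dp:

312.5294 mL


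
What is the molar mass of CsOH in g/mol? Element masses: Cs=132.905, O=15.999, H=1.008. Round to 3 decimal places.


M = sum(count * atomic_mass) over atoms.
M = 1*132.905 + 1*15.999 + 1*1.008
M = 132.905 + 15.999 + 1.008
M = 149.912 g/mol, rounded to 3 dp:

149.912 g/mol


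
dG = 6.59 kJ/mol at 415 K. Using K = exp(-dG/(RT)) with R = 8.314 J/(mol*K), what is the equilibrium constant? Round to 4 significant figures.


dG is in kJ/mol; multiply by 1000 to match R in J/(mol*K).
RT = 8.314 * 415 = 3450.31 J/mol
exponent = -dG*1000 / (RT) = -(6.59*1000) / 3450.31 = -1.90997331
K = exp(-1.90997331)
K = 0.14808434, rounded to 4 significant figures:

0.1481


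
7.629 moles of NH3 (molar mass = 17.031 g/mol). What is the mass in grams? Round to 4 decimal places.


mass = n * M
mass = 7.629 * 17.031
mass = 129.929499 g, rounded to 4 dp:

129.9295 g


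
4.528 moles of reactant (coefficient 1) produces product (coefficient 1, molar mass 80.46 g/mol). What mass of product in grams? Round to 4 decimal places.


Use the coefficient ratio to convert reactant moles to product moles, then multiply by the product's molar mass.
moles_P = moles_R * (coeff_P / coeff_R) = 4.528 * (1/1) = 4.528
mass_P = moles_P * M_P = 4.528 * 80.46
mass_P = 364.32288 g, rounded to 4 dp:

364.3229 g


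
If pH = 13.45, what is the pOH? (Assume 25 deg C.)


At 25 deg C, pH + pOH = 14.
pOH = 14 - pH = 14 - 13.45
pOH = 0.55:

0.55


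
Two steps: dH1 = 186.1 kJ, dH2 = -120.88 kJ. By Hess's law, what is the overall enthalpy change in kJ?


Hess's law: enthalpy is a state function, so add the step enthalpies.
dH_total = dH1 + dH2 = 186.1 + (-120.88)
dH_total = 65.22 kJ:

65.22 kJ


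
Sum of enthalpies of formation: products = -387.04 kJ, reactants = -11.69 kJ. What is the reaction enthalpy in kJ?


dH_rxn = sum(dH_f products) - sum(dH_f reactants)
dH_rxn = -387.04 - (-11.69)
dH_rxn = -375.35 kJ:

-375.35 kJ


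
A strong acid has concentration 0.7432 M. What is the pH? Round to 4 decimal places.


A strong acid dissociates completely, so [H+] equals the given concentration.
pH = -log10([H+]) = -log10(0.7432)
pH = 0.1288943, rounded to 4 dp:

0.1289


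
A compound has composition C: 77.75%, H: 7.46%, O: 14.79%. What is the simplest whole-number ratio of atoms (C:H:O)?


Assume 100 g of compound, divide each mass% by atomic mass to get moles, then normalize by the smallest to get a raw atom ratio.
Moles per 100 g: C: 77.75/12.011 = 6.4732, H: 7.46/1.008 = 7.4008, O: 14.79/15.999 = 0.9244
Raw ratio (divide by min = 0.9244): C: 7.002, H: 8.006, O: 1.0
Multiply by 1 to clear fractions: C: 7.002 ~= 7, H: 8.006 ~= 8, O: 1.0 ~= 1
Reduce by GCD to get the simplest whole-number ratio:

7:8:1


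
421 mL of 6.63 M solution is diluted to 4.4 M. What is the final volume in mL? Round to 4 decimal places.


Dilution: M1*V1 = M2*V2, solve for V2.
V2 = M1*V1 / M2
V2 = 6.63 * 421 / 4.4
V2 = 2791.23 / 4.4
V2 = 634.37045455 mL, rounded to 4 dp:

634.3705 mL


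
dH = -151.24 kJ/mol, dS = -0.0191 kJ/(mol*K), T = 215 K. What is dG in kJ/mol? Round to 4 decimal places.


Gibbs: dG = dH - T*dS (consistent units, dS already in kJ/(mol*K)).
T*dS = 215 * -0.0191 = -4.1065
dG = -151.24 - (-4.1065)
dG = -147.1335 kJ/mol, rounded to 4 dp:

-147.1335 kJ/mol


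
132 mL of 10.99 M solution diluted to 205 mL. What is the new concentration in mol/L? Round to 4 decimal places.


Dilution: M1*V1 = M2*V2, solve for M2.
M2 = M1*V1 / V2
M2 = 10.99 * 132 / 205
M2 = 1450.68 / 205
M2 = 7.0764878 mol/L, rounded to 4 dp:

7.0765 mol/L


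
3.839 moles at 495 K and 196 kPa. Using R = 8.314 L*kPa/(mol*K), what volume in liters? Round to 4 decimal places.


PV = nRT, solve for V = nRT / P.
nRT = 3.839 * 8.314 * 495 = 15799.1358
V = 15799.1358 / 196
V = 80.60783571 L, rounded to 4 dp:

80.6078 L


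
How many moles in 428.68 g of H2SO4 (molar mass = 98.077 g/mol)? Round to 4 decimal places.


n = mass / M
n = 428.68 / 98.077
n = 4.37085147 mol, rounded to 4 dp:

4.3709 mol


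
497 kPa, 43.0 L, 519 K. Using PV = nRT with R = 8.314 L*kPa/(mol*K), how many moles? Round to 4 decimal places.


PV = nRT, solve for n = PV / (RT).
PV = 497 * 43.0 = 21371.0
RT = 8.314 * 519 = 4314.966
n = 21371.0 / 4314.966
n = 4.95276208 mol, rounded to 4 dp:

4.9528 mol


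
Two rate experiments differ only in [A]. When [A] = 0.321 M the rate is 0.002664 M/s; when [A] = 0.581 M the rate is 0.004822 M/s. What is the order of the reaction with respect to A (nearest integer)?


Rate is proportional to [A]^n, so rate2/rate1 = ([A]2/[A]1)^n. Take logs to solve for n.
rate2/rate1 = 0.004822 / 0.002664 = 1.8101
[A]2/[A]1 = 0.581 / 0.321 = 1.81
n = ln(1.8101) / ln(1.81) = 1.0
Nearest integer order:

1


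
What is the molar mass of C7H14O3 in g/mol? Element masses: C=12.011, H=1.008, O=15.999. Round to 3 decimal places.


M = sum(count * atomic_mass) over atoms.
M = 7*12.011 + 14*1.008 + 3*15.999
M = 84.077 + 14.112 + 47.997
M = 146.186 g/mol, rounded to 3 dp:

146.186 g/mol


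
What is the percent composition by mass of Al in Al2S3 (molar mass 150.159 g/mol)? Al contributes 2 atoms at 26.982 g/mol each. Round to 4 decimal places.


pct = 100 * (n_elem * M_elem) / M_total
mass_contribution = 2 * 26.982 = 53.964 g/mol
pct = 100 * 53.964 / 150.159
pct = 35.93790582 %, rounded to 4 dp:

35.9379 %


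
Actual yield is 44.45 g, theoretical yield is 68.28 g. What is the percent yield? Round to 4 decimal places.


% yield = 100 * actual / theoretical
% yield = 100 * 44.45 / 68.28
% yield = 65.09958992 %, rounded to 4 dp:

65.0996 %


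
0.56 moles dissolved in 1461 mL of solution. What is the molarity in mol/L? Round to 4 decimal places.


Convert volume to liters: V_L = V_mL / 1000.
V_L = 1461 / 1000 = 1.461 L
M = n / V_L = 0.56 / 1.461
M = 0.38329911 mol/L, rounded to 4 dp:

0.3833 mol/L


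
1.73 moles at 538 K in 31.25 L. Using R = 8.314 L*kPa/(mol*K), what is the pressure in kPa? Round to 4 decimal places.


PV = nRT, solve for P = nRT / V.
nRT = 1.73 * 8.314 * 538 = 7738.1724
P = 7738.1724 / 31.25
P = 247.6215168 kPa, rounded to 4 dp:

247.6215 kPa


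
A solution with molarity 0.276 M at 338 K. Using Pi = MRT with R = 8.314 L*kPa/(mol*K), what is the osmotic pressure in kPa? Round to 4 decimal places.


Osmotic pressure (van't Hoff): Pi = M*R*T.
RT = 8.314 * 338 = 2810.132
Pi = 0.276 * 2810.132
Pi = 775.596432 kPa, rounded to 4 dp:

775.5964 kPa


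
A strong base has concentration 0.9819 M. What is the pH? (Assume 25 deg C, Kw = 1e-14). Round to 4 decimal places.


A strong base dissociates completely, so [OH-] equals the given concentration.
pOH = -log10([OH-]) = -log10(0.9819) = 0.007933
pH = 14 - pOH = 14 - 0.007933
pH = 13.992067, rounded to 4 dp:

13.9921


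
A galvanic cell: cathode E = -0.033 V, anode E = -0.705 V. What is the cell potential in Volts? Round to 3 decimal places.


Standard cell potential: E_cell = E_cathode - E_anode.
E_cell = -0.033 - (-0.705)
E_cell = 0.672 V, rounded to 3 dp:

0.672 V


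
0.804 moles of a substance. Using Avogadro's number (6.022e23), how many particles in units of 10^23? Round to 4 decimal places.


N = n * NA, then divide by 1e23 for the requested units.
N / 1e23 = n * 6.022
N / 1e23 = 0.804 * 6.022
N / 1e23 = 4.841688, rounded to 4 dp:

4.8417


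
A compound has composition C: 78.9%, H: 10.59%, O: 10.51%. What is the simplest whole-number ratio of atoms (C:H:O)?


Assume 100 g of compound, divide each mass% by atomic mass to get moles, then normalize by the smallest to get a raw atom ratio.
Moles per 100 g: C: 78.9/12.011 = 6.569, H: 10.59/1.008 = 10.506, O: 10.51/15.999 = 0.6569
Raw ratio (divide by min = 0.6569): C: 10.0, H: 15.993, O: 1.0
Multiply by 1 to clear fractions: C: 10.0 ~= 10, H: 15.993 ~= 16, O: 1.0 ~= 1
Reduce by GCD to get the simplest whole-number ratio:

10:16:1


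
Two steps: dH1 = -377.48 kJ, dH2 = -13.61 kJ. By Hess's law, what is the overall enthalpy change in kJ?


Hess's law: enthalpy is a state function, so add the step enthalpies.
dH_total = dH1 + dH2 = -377.48 + (-13.61)
dH_total = -391.09 kJ:

-391.09 kJ


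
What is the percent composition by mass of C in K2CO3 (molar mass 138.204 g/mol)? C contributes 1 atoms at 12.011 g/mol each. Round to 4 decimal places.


pct = 100 * (n_elem * M_elem) / M_total
mass_contribution = 1 * 12.011 = 12.011 g/mol
pct = 100 * 12.011 / 138.204
pct = 8.69077595 %, rounded to 4 dp:

8.6908 %


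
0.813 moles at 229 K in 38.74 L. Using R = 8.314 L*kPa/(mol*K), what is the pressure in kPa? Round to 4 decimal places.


PV = nRT, solve for P = nRT / V.
nRT = 0.813 * 8.314 * 229 = 1547.8756
P = 1547.8756 / 38.74
P = 39.95548787 kPa, rounded to 4 dp:

39.9555 kPa


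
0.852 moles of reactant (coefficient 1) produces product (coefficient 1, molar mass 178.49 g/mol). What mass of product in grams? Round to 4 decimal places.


Use the coefficient ratio to convert reactant moles to product moles, then multiply by the product's molar mass.
moles_P = moles_R * (coeff_P / coeff_R) = 0.852 * (1/1) = 0.852
mass_P = moles_P * M_P = 0.852 * 178.49
mass_P = 152.07348 g, rounded to 4 dp:

152.0735 g


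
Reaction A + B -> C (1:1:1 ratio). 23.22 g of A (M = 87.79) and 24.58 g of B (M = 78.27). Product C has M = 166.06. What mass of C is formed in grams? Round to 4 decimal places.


Find moles of each reactant; the smaller value is the limiting reagent in a 1:1:1 reaction, so moles_C equals moles of the limiter.
n_A = mass_A / M_A = 23.22 / 87.79 = 0.264495 mol
n_B = mass_B / M_B = 24.58 / 78.27 = 0.314041 mol
Limiting reagent: A (smaller), n_limiting = 0.264495 mol
mass_C = n_limiting * M_C = 0.264495 * 166.06
mass_C = 43.9220397 g, rounded to 4 dp:

43.9220 g


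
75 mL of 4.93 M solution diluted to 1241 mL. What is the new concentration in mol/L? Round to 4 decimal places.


Dilution: M1*V1 = M2*V2, solve for M2.
M2 = M1*V1 / V2
M2 = 4.93 * 75 / 1241
M2 = 369.75 / 1241
M2 = 0.29794521 mol/L, rounded to 4 dp:

0.2979 mol/L


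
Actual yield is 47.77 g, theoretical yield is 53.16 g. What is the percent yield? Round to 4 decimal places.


% yield = 100 * actual / theoretical
% yield = 100 * 47.77 / 53.16
% yield = 89.86079759 %, rounded to 4 dp:

89.8608 %


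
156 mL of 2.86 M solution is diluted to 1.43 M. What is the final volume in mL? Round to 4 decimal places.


Dilution: M1*V1 = M2*V2, solve for V2.
V2 = M1*V1 / M2
V2 = 2.86 * 156 / 1.43
V2 = 446.16 / 1.43
V2 = 312.0 mL, rounded to 4 dp:

312.0000 mL


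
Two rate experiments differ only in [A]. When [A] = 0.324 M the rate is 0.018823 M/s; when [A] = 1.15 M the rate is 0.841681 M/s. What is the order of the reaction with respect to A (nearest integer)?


Rate is proportional to [A]^n, so rate2/rate1 = ([A]2/[A]1)^n. Take logs to solve for n.
rate2/rate1 = 0.841681 / 0.018823 = 44.7156
[A]2/[A]1 = 1.15 / 0.324 = 3.5494
n = ln(44.7156) / ln(3.5494) = 3.0
Nearest integer order:

3


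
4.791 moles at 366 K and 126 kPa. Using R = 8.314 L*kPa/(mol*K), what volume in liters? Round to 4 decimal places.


PV = nRT, solve for V = nRT / P.
nRT = 4.791 * 8.314 * 366 = 14578.6489
V = 14578.6489 / 126
V = 115.7035627 L, rounded to 4 dp:

115.7036 L


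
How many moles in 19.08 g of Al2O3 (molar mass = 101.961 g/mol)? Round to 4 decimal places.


n = mass / M
n = 19.08 / 101.961
n = 0.18713037 mol, rounded to 4 dp:

0.1871 mol


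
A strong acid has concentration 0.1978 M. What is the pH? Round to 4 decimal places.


A strong acid dissociates completely, so [H+] equals the given concentration.
pH = -log10([H+]) = -log10(0.1978)
pH = 0.70377371, rounded to 4 dp:

0.7038


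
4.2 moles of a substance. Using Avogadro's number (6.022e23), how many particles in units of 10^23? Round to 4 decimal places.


N = n * NA, then divide by 1e23 for the requested units.
N / 1e23 = n * 6.022
N / 1e23 = 4.2 * 6.022
N / 1e23 = 25.2924, rounded to 4 dp:

25.2924


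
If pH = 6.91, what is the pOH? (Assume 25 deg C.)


At 25 deg C, pH + pOH = 14.
pOH = 14 - pH = 14 - 6.91
pOH = 7.09:

7.09


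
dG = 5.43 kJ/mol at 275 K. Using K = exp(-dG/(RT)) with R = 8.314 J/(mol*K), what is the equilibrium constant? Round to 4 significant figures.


dG is in kJ/mol; multiply by 1000 to match R in J/(mol*K).
RT = 8.314 * 275 = 2286.35 J/mol
exponent = -dG*1000 / (RT) = -(5.43*1000) / 2286.35 = -2.37496446
K = exp(-2.37496446)
K = 0.093017795, rounded to 4 significant figures:

0.09302


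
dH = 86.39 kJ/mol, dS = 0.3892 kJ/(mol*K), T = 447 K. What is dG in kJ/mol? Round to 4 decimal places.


Gibbs: dG = dH - T*dS (consistent units, dS already in kJ/(mol*K)).
T*dS = 447 * 0.3892 = 173.9724
dG = 86.39 - (173.9724)
dG = -87.5824 kJ/mol, rounded to 4 dp:

-87.5824 kJ/mol


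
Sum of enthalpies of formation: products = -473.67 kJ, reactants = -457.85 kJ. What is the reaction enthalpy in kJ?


dH_rxn = sum(dH_f products) - sum(dH_f reactants)
dH_rxn = -473.67 - (-457.85)
dH_rxn = -15.82 kJ:

-15.82 kJ


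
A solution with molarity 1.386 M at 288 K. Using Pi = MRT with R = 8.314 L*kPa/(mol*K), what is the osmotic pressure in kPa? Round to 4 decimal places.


Osmotic pressure (van't Hoff): Pi = M*R*T.
RT = 8.314 * 288 = 2394.432
Pi = 1.386 * 2394.432
Pi = 3318.682752 kPa, rounded to 4 dp:

3318.6828 kPa


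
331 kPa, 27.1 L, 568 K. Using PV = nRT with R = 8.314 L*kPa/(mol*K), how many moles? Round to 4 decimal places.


PV = nRT, solve for n = PV / (RT).
PV = 331 * 27.1 = 8970.1
RT = 8.314 * 568 = 4722.352
n = 8970.1 / 4722.352
n = 1.89949839 mol, rounded to 4 dp:

1.8995 mol


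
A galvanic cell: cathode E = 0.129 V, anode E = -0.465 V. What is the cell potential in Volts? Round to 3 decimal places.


Standard cell potential: E_cell = E_cathode - E_anode.
E_cell = 0.129 - (-0.465)
E_cell = 0.594 V, rounded to 3 dp:

0.594 V


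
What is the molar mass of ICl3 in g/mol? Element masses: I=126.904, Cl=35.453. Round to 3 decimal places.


M = sum(count * atomic_mass) over atoms.
M = 1*126.904 + 3*35.453
M = 126.904 + 106.359
M = 233.263 g/mol, rounded to 3 dp:

233.263 g/mol


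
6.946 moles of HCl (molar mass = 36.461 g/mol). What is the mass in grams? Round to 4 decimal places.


mass = n * M
mass = 6.946 * 36.461
mass = 253.258106 g, rounded to 4 dp:

253.2581 g


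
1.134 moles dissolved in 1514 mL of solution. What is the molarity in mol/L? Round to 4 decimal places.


Convert volume to liters: V_L = V_mL / 1000.
V_L = 1514 / 1000 = 1.514 L
M = n / V_L = 1.134 / 1.514
M = 0.74900925 mol/L, rounded to 4 dp:

0.7490 mol/L


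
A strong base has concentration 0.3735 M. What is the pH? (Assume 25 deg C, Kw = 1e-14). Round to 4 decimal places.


A strong base dissociates completely, so [OH-] equals the given concentration.
pOH = -log10([OH-]) = -log10(0.3735) = 0.427709
pH = 14 - pOH = 14 - 0.427709
pH = 13.572291, rounded to 4 dp:

13.5723


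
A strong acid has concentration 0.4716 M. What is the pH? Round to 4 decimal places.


A strong acid dissociates completely, so [H+] equals the given concentration.
pH = -log10([H+]) = -log10(0.4716)
pH = 0.3264262, rounded to 4 dp:

0.3264


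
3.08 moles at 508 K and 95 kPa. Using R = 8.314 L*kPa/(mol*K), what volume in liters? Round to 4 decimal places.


PV = nRT, solve for V = nRT / P.
nRT = 3.08 * 8.314 * 508 = 13008.417
V = 13008.417 / 95
V = 136.93070526 L, rounded to 4 dp:

136.9307 L


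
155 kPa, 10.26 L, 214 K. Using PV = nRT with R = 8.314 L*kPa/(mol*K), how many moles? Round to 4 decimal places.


PV = nRT, solve for n = PV / (RT).
PV = 155 * 10.26 = 1590.3
RT = 8.314 * 214 = 1779.196
n = 1590.3 / 1779.196
n = 0.8938307 mol, rounded to 4 dp:

0.8938 mol


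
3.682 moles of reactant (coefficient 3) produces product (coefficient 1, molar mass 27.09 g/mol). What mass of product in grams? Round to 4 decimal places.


Use the coefficient ratio to convert reactant moles to product moles, then multiply by the product's molar mass.
moles_P = moles_R * (coeff_P / coeff_R) = 3.682 * (1/3) = 1.227333
mass_P = moles_P * M_P = 1.227333 * 27.09
mass_P = 33.24845097 g, rounded to 4 dp:

33.2485 g


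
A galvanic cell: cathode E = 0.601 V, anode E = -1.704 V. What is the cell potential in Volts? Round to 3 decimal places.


Standard cell potential: E_cell = E_cathode - E_anode.
E_cell = 0.601 - (-1.704)
E_cell = 2.305 V, rounded to 3 dp:

2.305 V


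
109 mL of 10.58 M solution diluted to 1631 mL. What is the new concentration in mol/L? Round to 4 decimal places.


Dilution: M1*V1 = M2*V2, solve for M2.
M2 = M1*V1 / V2
M2 = 10.58 * 109 / 1631
M2 = 1153.22 / 1631
M2 = 0.70706315 mol/L, rounded to 4 dp:

0.7071 mol/L


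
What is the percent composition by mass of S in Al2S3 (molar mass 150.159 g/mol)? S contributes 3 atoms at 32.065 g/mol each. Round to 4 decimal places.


pct = 100 * (n_elem * M_elem) / M_total
mass_contribution = 3 * 32.065 = 96.195 g/mol
pct = 100 * 96.195 / 150.159
pct = 64.06209418 %, rounded to 4 dp:

64.0621 %


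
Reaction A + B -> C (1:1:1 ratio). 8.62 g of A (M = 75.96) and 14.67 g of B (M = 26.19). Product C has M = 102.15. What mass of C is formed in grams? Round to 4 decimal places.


Find moles of each reactant; the smaller value is the limiting reagent in a 1:1:1 reaction, so moles_C equals moles of the limiter.
n_A = mass_A / M_A = 8.62 / 75.96 = 0.113481 mol
n_B = mass_B / M_B = 14.67 / 26.19 = 0.560137 mol
Limiting reagent: A (smaller), n_limiting = 0.113481 mol
mass_C = n_limiting * M_C = 0.113481 * 102.15
mass_C = 11.59208415 g, rounded to 4 dp:

11.5921 g


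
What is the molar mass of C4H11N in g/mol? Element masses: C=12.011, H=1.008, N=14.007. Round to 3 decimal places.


M = sum(count * atomic_mass) over atoms.
M = 4*12.011 + 11*1.008 + 1*14.007
M = 48.044 + 11.088 + 14.007
M = 73.139 g/mol, rounded to 3 dp:

73.139 g/mol


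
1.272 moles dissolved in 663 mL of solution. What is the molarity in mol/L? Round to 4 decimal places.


Convert volume to liters: V_L = V_mL / 1000.
V_L = 663 / 1000 = 0.663 L
M = n / V_L = 1.272 / 0.663
M = 1.91855204 mol/L, rounded to 4 dp:

1.9186 mol/L


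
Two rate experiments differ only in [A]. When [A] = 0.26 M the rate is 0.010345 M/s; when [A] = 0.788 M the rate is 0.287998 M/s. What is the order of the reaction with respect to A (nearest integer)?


Rate is proportional to [A]^n, so rate2/rate1 = ([A]2/[A]1)^n. Take logs to solve for n.
rate2/rate1 = 0.287998 / 0.010345 = 27.8393
[A]2/[A]1 = 0.788 / 0.26 = 3.0308
n = ln(27.8393) / ln(3.0308) = 3.0
Nearest integer order:

3


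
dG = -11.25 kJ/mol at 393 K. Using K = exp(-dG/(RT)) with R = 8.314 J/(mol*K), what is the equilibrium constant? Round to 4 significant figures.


dG is in kJ/mol; multiply by 1000 to match R in J/(mol*K).
RT = 8.314 * 393 = 3267.402 J/mol
exponent = -dG*1000 / (RT) = -(-11.25*1000) / 3267.402 = 3.4431025
K = exp(3.4431025)
K = 31.283866, rounded to 4 significant figures:

31.28


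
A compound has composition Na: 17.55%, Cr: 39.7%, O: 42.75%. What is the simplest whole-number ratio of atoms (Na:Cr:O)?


Assume 100 g of compound, divide each mass% by atomic mass to get moles, then normalize by the smallest to get a raw atom ratio.
Moles per 100 g: Na: 17.55/22.99 = 0.7634, Cr: 39.7/51.996 = 0.7635, O: 42.75/15.999 = 2.672
Raw ratio (divide by min = 0.7634): Na: 1.0, Cr: 1.0, O: 3.5
Multiply by 2 to clear fractions: Na: 2.0 ~= 2, Cr: 2.0 ~= 2, O: 7.001 ~= 7
Reduce by GCD to get the simplest whole-number ratio:

2:2:7


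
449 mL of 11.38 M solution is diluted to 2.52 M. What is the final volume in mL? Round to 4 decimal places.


Dilution: M1*V1 = M2*V2, solve for V2.
V2 = M1*V1 / M2
V2 = 11.38 * 449 / 2.52
V2 = 5109.62 / 2.52
V2 = 2027.62698413 mL, rounded to 4 dp:

2027.6270 mL


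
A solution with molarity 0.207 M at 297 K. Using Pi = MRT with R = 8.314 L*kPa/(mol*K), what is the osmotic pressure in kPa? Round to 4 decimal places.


Osmotic pressure (van't Hoff): Pi = M*R*T.
RT = 8.314 * 297 = 2469.258
Pi = 0.207 * 2469.258
Pi = 511.136406 kPa, rounded to 4 dp:

511.1364 kPa


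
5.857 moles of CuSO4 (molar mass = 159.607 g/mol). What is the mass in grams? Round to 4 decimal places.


mass = n * M
mass = 5.857 * 159.607
mass = 934.818199 g, rounded to 4 dp:

934.8182 g


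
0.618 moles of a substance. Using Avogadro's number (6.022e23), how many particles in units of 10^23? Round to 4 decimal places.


N = n * NA, then divide by 1e23 for the requested units.
N / 1e23 = n * 6.022
N / 1e23 = 0.618 * 6.022
N / 1e23 = 3.721596, rounded to 4 dp:

3.7216


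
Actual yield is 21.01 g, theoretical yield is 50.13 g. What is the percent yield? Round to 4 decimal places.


% yield = 100 * actual / theoretical
% yield = 100 * 21.01 / 50.13
% yield = 41.91103132 %, rounded to 4 dp:

41.9110 %


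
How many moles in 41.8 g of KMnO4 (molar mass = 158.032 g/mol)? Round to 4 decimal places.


n = mass / M
n = 41.8 / 158.032
n = 0.26450339 mol, rounded to 4 dp:

0.2645 mol


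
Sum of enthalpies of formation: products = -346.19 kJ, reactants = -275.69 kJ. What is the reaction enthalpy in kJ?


dH_rxn = sum(dH_f products) - sum(dH_f reactants)
dH_rxn = -346.19 - (-275.69)
dH_rxn = -70.5 kJ:

-70.50 kJ


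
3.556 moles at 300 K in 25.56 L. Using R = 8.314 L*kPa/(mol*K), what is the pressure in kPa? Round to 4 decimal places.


PV = nRT, solve for P = nRT / V.
nRT = 3.556 * 8.314 * 300 = 8869.3752
P = 8869.3752 / 25.56
P = 347.00215962 kPa, rounded to 4 dp:

347.0022 kPa


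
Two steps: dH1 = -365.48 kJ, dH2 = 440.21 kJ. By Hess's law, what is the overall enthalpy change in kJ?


Hess's law: enthalpy is a state function, so add the step enthalpies.
dH_total = dH1 + dH2 = -365.48 + (440.21)
dH_total = 74.73 kJ:

74.73 kJ


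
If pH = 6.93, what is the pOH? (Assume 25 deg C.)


At 25 deg C, pH + pOH = 14.
pOH = 14 - pH = 14 - 6.93
pOH = 7.07:

7.07


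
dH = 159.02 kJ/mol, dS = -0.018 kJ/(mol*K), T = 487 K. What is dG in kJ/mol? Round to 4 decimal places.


Gibbs: dG = dH - T*dS (consistent units, dS already in kJ/(mol*K)).
T*dS = 487 * -0.018 = -8.766
dG = 159.02 - (-8.766)
dG = 167.786 kJ/mol, rounded to 4 dp:

167.7860 kJ/mol


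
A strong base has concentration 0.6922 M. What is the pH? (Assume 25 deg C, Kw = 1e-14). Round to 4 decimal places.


A strong base dissociates completely, so [OH-] equals the given concentration.
pOH = -log10([OH-]) = -log10(0.6922) = 0.159768
pH = 14 - pOH = 14 - 0.159768
pH = 13.840232, rounded to 4 dp:

13.8402


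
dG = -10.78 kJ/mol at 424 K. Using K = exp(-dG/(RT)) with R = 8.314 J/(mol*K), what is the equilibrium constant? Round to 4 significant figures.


dG is in kJ/mol; multiply by 1000 to match R in J/(mol*K).
RT = 8.314 * 424 = 3525.136 J/mol
exponent = -dG*1000 / (RT) = -(-10.78*1000) / 3525.136 = 3.05803804
K = exp(3.05803804)
K = 21.285754, rounded to 4 significant figures:

21.29


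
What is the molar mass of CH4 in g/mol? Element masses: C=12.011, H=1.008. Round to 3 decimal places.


M = sum(count * atomic_mass) over atoms.
M = 1*12.011 + 4*1.008
M = 12.011 + 4.032
M = 16.043 g/mol, rounded to 3 dp:

16.043 g/mol


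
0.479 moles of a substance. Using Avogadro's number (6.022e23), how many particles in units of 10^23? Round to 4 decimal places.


N = n * NA, then divide by 1e23 for the requested units.
N / 1e23 = n * 6.022
N / 1e23 = 0.479 * 6.022
N / 1e23 = 2.884538, rounded to 4 dp:

2.8845


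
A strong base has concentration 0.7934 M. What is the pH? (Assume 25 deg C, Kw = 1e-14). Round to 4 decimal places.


A strong base dissociates completely, so [OH-] equals the given concentration.
pOH = -log10([OH-]) = -log10(0.7934) = 0.100508
pH = 14 - pOH = 14 - 0.100508
pH = 13.899492, rounded to 4 dp:

13.8995


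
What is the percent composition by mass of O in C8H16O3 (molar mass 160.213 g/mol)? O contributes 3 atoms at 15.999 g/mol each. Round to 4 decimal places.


pct = 100 * (n_elem * M_elem) / M_total
mass_contribution = 3 * 15.999 = 47.997 g/mol
pct = 100 * 47.997 / 160.213
pct = 29.95824309 %, rounded to 4 dp:

29.9582 %


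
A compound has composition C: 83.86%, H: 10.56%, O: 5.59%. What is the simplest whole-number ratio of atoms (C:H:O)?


Assume 100 g of compound, divide each mass% by atomic mass to get moles, then normalize by the smallest to get a raw atom ratio.
Moles per 100 g: C: 83.86/12.011 = 6.9819, H: 10.56/1.008 = 10.4762, O: 5.59/15.999 = 0.3494
Raw ratio (divide by min = 0.3494): C: 19.983, H: 29.984, O: 1.0
Multiply by 1 to clear fractions: C: 19.983 ~= 20, H: 29.984 ~= 30, O: 1.0 ~= 1
Reduce by GCD to get the simplest whole-number ratio:

20:30:1


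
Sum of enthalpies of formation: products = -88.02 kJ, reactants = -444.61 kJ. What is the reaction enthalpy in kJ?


dH_rxn = sum(dH_f products) - sum(dH_f reactants)
dH_rxn = -88.02 - (-444.61)
dH_rxn = 356.59 kJ:

356.59 kJ


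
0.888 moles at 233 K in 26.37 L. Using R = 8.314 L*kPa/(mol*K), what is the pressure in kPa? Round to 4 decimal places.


PV = nRT, solve for P = nRT / V.
nRT = 0.888 * 8.314 * 233 = 1720.1999
P = 1720.1999 / 26.37
P = 65.23321578 kPa, rounded to 4 dp:

65.2332 kPa


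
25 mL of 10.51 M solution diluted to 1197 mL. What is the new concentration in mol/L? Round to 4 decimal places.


Dilution: M1*V1 = M2*V2, solve for M2.
M2 = M1*V1 / V2
M2 = 10.51 * 25 / 1197
M2 = 262.75 / 1197
M2 = 0.2195071 mol/L, rounded to 4 dp:

0.2195 mol/L
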